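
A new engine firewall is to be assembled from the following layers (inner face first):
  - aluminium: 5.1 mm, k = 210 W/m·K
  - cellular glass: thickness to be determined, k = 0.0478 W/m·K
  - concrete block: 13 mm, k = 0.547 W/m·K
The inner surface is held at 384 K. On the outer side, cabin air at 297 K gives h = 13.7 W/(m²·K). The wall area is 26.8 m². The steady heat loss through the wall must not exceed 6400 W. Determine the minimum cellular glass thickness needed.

Using the resistance-network approach (series):
R_aluminium = L/(kA) = 0.0051/(210×26.8) = 9.062×10^-7 K/W
R_concrete block = L/(kA) = 0.013/(0.547×26.8) = 8.868×10^-4 K/W
R_outer film = 1/(h_o·A) = 1/(13.7×26.8) = 0.002724 K/W
Sum of the known resistances R_other = 0.003611 K/W
Required total resistance R_tot = ΔT/Q_allow = 87/6400 = 0.01359 K/W
R_cellular glass = R_tot − R_other = 0.009982 K/W
L = R·k·A = 0.009982×0.0478×26.8

L ≈ 12.8 mm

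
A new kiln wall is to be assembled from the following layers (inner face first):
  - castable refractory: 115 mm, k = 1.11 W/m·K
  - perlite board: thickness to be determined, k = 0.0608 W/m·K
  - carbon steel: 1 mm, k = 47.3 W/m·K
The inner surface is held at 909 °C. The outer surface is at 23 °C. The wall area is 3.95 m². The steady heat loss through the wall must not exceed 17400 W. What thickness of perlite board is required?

L ≈ 5.93 mm

Series thermal resistances:
R_castable refractory = L/(kA) = 0.115/(1.11×3.95) = 0.02623 K/W
R_carbon steel = L/(kA) = 0.001/(47.3×3.95) = 5.352×10^-6 K/W
Sum of the known resistances R_other = 0.02623 K/W
Required total resistance R_tot = ΔT/Q_allow = 886/17400 = 0.05092 K/W
R_perlite board = R_tot − R_other = 0.02469 K/W
L = R·k·A = 0.02469×0.0608×3.95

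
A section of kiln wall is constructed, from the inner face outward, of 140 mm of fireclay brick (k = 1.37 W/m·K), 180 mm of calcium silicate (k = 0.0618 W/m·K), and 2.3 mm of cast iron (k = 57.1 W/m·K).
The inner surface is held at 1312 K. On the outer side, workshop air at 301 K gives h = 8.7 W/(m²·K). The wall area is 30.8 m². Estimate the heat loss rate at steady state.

Model the wall as resistances in series:
R_fireclay brick = L/(kA) = 0.14/(1.37×30.8) = 0.003318 K/W
R_calcium silicate = L/(kA) = 0.18/(0.0618×30.8) = 0.09457 K/W
R_cast iron = L/(kA) = 0.0023/(57.1×30.8) = 1.308×10^-6 K/W
R_outer film = 1/(h_o·A) = 1/(8.7×30.8) = 0.003732 K/W
R_total = 0.1016 K/W
Q = ΔT / R_total = 1011 / 0.1016

Q ≈ 9950 W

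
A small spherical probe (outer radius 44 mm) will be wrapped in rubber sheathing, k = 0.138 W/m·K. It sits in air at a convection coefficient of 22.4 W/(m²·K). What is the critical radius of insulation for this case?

For a sphere r_cr = 2k/h = 2×0.138/22.4
r_cr = 12.3 mm; since the bare radius (44 mm) is above r_cr, any added insulation will reduce heat loss.

r_cr ≈ 12.3 mm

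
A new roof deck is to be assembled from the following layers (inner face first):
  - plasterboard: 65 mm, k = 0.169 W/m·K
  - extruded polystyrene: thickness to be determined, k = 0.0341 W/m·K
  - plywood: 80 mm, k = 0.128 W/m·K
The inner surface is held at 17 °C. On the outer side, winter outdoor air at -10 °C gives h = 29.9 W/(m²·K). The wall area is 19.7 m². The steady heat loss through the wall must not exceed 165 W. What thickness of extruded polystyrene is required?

L ≈ 74.4 mm

Thermal resistances in series:
R_plasterboard = L/(kA) = 0.065/(0.169×19.7) = 0.01952 K/W
R_plywood = L/(kA) = 0.08/(0.128×19.7) = 0.03173 K/W
R_outer film = 1/(h_o·A) = 1/(29.9×19.7) = 0.001698 K/W
Sum of the known resistances R_other = 0.05295 K/W
Required total resistance R_tot = ΔT/Q_allow = 27/165 = 0.1636 K/W
R_extruded polystyrene = R_tot − R_other = 0.1107 K/W
L = R·k·A = 0.1107×0.0341×19.7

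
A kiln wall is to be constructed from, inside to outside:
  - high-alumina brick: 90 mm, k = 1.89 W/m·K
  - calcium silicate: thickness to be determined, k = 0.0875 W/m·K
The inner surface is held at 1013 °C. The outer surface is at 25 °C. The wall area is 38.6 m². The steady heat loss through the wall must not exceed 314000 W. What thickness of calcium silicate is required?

L ≈ 6.46 mm

Model the wall as resistances in series:
R_high-alumina brick = L/(kA) = 0.09/(1.89×38.6) = 0.001234 K/W
Sum of the known resistances R_other = 0.001234 K/W
Required total resistance R_tot = ΔT/Q_allow = 988/314000 = 0.003146 K/W
R_calcium silicate = R_tot − R_other = 0.001913 K/W
L = R·k·A = 0.001913×0.0875×38.6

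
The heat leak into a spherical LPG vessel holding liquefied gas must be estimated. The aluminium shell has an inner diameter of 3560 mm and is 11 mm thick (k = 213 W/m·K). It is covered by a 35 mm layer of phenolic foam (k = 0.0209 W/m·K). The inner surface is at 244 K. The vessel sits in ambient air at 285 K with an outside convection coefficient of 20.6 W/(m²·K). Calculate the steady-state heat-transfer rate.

Q ≈ 978 W

Each spherical layer contributes R = (1/r_i − 1/r_o)/(4πk):
R_aluminium shell = (1/1.78 − 1/1.791)/(4π×213) = 1.289×10^-6 K/W
R_phenolic foam = (1/1.791 − 1/1.826)/(4π×0.0209) = 0.04075 K/W
R_outer film = 1/(h·4πr_o²) = 1/(20.6×4π×1.826²) = 0.001159 K/W
R_total = 0.04191 K/W
Q = ΔT/R_total = 41/0.04191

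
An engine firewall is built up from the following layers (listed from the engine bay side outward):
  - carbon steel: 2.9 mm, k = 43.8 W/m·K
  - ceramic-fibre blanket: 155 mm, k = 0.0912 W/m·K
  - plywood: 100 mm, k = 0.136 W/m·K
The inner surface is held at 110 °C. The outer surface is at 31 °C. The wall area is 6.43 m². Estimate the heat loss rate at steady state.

Series thermal resistances:
R_carbon steel = L/(kA) = 0.0029/(43.8×6.43) = 1.03×10^-5 K/W
R_ceramic-fibre blanket = L/(kA) = 0.155/(0.0912×6.43) = 0.2643 K/W
R_plywood = L/(kA) = 0.1/(0.136×6.43) = 0.1144 K/W
R_total = 0.3787 K/W
Q = ΔT / R_total = 79 / 0.3787

Q ≈ 209 W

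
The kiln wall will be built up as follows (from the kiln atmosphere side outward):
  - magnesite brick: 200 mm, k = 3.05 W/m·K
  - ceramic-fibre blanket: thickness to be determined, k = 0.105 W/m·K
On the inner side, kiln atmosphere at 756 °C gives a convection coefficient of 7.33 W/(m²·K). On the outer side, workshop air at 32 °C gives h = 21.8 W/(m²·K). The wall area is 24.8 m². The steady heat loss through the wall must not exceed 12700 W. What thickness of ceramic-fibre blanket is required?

L ≈ 122 mm

Thermal resistances in series:
R_inner film = 1/(h_i·A) = 1/(7.33×24.8) = 0.005501 K/W
R_magnesite brick = L/(kA) = 0.2/(3.05×24.8) = 0.002644 K/W
R_outer film = 1/(h_o·A) = 1/(21.8×24.8) = 0.00185 K/W
Sum of the known resistances R_other = 0.009995 K/W
Required total resistance R_tot = ΔT/Q_allow = 724/12700 = 0.05701 K/W
R_ceramic-fibre blanket = R_tot − R_other = 0.04701 K/W
L = R·k·A = 0.04701×0.105×24.8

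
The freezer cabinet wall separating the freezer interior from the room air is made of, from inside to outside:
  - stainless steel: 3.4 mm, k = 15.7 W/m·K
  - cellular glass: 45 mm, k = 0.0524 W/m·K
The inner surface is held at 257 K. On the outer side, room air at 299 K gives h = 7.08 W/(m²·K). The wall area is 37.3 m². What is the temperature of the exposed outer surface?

T ≈ 293 K

Using the resistance-network approach (series):
R_stainless steel = L/(kA) = 0.0034/(15.7×37.3) = 5.806×10^-6 K/W
R_cellular glass = L/(kA) = 0.045/(0.0524×37.3) = 0.02302 K/W
R_outer film = 1/(h_o·A) = 1/(7.08×37.3) = 0.003787 K/W
R_total = 0.02682 K/W;  Q = ΔT/R_total = 42/0.02682 = 1566 W
T_interface = T_inner + Q·ΣR(inner→interface) = 257 + 1570×0.02303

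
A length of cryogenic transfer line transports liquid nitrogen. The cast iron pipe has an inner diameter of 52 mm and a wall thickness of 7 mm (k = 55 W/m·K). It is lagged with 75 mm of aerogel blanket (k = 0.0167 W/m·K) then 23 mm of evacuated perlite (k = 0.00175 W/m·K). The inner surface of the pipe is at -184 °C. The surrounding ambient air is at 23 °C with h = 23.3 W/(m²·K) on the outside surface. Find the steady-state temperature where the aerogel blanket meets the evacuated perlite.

T ≈ -103 °C

Radial resistances (cylindrical: R_cond = ln(r_o/r_i)/(2πkL), R_conv = 1/(h·2πrL)):
R_cast iron pipe wall = ln(33/26)/(2π×55×1) = 6.899×10^-4 K/W
R_aerogel blanket = ln(108/33)/(2π×0.0167×1) = 11.3 K/W
R_evacuated perlite = ln(131/108)/(2π×0.00175×1) = 17.56 K/W
R_outer film = 1/(h_o·2πr_oL) = 1/(23.3×2π×0.131×1) = 0.05214 K/W
R_total = 28.91 K/W
Q = ΔT/R_total = 207/28.91
Q = 7.16 W/m
T_interface = T_inner + Q·ΣR(inner→interface) = -184 + 7.16×11.3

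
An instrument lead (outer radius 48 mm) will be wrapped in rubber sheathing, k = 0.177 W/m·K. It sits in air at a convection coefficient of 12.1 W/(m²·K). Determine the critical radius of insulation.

r_cr ≈ 14.6 mm

For a cylinder r_cr = k/h = 0.177/12.1
r_cr = 14.6 mm; since the bare radius (48 mm) is above r_cr, any added insulation will reduce heat loss.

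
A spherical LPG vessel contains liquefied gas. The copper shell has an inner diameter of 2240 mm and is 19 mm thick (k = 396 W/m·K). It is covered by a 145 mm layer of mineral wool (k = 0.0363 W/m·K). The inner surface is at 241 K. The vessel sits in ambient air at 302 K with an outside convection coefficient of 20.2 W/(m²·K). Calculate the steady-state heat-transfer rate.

Q ≈ 278 W

Spherical conduction: R = (1/r_in − 1/r_out)/(4πk) per layer; series-sum.
R_copper shell = (1/1.12 − 1/1.139)/(4π×396) = 2.993×10^-6 K/W
R_mineral wool = (1/1.139 − 1/1.284)/(4π×0.0363) = 0.2174 K/W
R_outer film = 1/(h·4πr_o²) = 1/(20.2×4π×1.284²) = 0.00239 K/W
R_total = 0.2197 K/W
Q = ΔT/R_total = 61/0.2197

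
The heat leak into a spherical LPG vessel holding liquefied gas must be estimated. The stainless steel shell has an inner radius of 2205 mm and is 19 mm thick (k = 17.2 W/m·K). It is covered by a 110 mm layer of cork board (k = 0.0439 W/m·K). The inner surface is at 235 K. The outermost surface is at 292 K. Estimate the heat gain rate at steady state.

Spherical conduction: R = (1/r_in − 1/r_out)/(4πk) per layer; series-sum.
R_stainless steel shell = (1/2.205 − 1/2.224)/(4π×17.2) = 1.793×10^-5 K/W
R_cork board = (1/2.224 − 1/2.334)/(4π×0.0439) = 0.03841 K/W
R_total = 0.03843 K/W
Q = ΔT/R_total = 57/0.03843

Q ≈ 1480 W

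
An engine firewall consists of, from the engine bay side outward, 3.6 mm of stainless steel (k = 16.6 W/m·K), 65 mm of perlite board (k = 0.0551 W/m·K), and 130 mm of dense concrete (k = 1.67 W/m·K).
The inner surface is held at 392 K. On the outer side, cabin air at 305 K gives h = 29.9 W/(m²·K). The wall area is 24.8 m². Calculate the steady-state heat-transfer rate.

Q ≈ 1670 W

Treating each layer as a thermal resistance in series:
R_stainless steel = L/(kA) = 0.0036/(16.6×24.8) = 8.745×10^-6 K/W
R_perlite board = L/(kA) = 0.065/(0.0551×24.8) = 0.04757 K/W
R_dense concrete = L/(kA) = 0.13/(1.67×24.8) = 0.003139 K/W
R_outer film = 1/(h_o·A) = 1/(29.9×24.8) = 0.001349 K/W
R_total = 0.05206 K/W
Q = ΔT / R_total = 87 / 0.05206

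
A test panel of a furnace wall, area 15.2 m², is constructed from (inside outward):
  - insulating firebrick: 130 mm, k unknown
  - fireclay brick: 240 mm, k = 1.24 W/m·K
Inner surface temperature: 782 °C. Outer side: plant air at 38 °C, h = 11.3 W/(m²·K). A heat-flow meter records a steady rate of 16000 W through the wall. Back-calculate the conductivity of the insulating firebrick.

k ≈ 0.306 W/(m·K)

Using the resistance-network approach (series):
R_fireclay brick = L/(kA) = 0.24/(1.24×15.2) = 0.01273 K/W
R_outer film = 1/(h_o·A) = 1/(11.3×15.2) = 0.005822 K/W
Sum of known resistances R_other = 0.01856 K/W
Total R = ΔT/Q = 744/16000 = 0.0465 K/W
R_insulating firebrick = R_total − R_other = 0.02794 K/W
k = L/(R·A) = 0.13/(0.02794×15.2)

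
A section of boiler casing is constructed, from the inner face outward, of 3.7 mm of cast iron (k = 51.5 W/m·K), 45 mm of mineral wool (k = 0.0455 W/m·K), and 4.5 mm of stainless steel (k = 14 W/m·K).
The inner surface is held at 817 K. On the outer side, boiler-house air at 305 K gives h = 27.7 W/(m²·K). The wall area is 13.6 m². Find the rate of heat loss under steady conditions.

Using the resistance-network approach (series):
R_cast iron = L/(kA) = 0.0037/(51.5×13.6) = 5.283×10^-6 K/W
R_mineral wool = L/(kA) = 0.045/(0.0455×13.6) = 0.07272 K/W
R_stainless steel = L/(kA) = 0.0045/(14×13.6) = 2.363×10^-5 K/W
R_outer film = 1/(h_o·A) = 1/(27.7×13.6) = 0.002654 K/W
R_total = 0.0754 K/W
Q = ΔT / R_total = 512 / 0.0754

Q ≈ 6790 W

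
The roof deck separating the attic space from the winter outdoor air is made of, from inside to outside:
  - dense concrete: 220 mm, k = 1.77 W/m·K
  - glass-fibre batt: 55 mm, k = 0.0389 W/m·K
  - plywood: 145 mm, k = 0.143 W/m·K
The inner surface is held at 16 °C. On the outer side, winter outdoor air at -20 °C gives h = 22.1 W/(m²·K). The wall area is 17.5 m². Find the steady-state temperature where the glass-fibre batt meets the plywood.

Thermal resistances in series:
R_dense concrete = L/(kA) = 0.22/(1.77×17.5) = 0.007103 K/W
R_glass-fibre batt = L/(kA) = 0.055/(0.0389×17.5) = 0.08079 K/W
R_plywood = L/(kA) = 0.145/(0.143×17.5) = 0.05794 K/W
R_outer film = 1/(h_o·A) = 1/(22.1×17.5) = 0.002586 K/W
R_total = 0.1484 K/W;  Q = ΔT/R_total = 36/0.1484 = 242.5 W
T_interface = T_inner − Q·ΣR(inner→interface) = 16 − 243×0.0879

T ≈ -5.32 °C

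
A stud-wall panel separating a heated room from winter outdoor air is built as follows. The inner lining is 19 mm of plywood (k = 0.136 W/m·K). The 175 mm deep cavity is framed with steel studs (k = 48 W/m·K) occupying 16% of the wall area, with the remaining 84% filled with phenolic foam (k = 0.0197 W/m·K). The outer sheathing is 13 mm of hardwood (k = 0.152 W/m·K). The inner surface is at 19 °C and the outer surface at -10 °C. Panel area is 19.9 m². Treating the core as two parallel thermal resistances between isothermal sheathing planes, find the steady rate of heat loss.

Q ≈ 2330 W

Sheathing layers in series; stud and cavity paths in parallel between them.
R_inner = 0.019/(0.136×19.9) = 0.00702 K/W
R_stud  = 0.175/(48×0.16×19.9) = 0.001145 K/W
R_cav   = 0.175/(0.0197×0.84×19.9) = 0.5314 K/W
1/R_core = 1/R_stud + 1/R_cav → R_core = 0.001143 K/W
R_outer = 0.013/(0.152×19.9) = 0.004298 K/W
R_total = 0.01246 K/W
Q = ΔT/R_total = 29/0.01246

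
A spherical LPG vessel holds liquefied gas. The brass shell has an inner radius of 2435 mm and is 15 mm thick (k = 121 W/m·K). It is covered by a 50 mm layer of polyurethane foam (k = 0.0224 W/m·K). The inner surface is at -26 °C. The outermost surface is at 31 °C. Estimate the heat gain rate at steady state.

Each spherical layer contributes R = (1/r_i − 1/r_o)/(4πk):
R_brass shell = (1/2.435 − 1/2.45)/(4π×121) = 1.654×10^-6 K/W
R_polyurethane foam = (1/2.45 − 1/2.5)/(4π×0.0224) = 0.029 K/W
R_total = 0.029 K/W
Q = ΔT/R_total = 57/0.029

Q ≈ 1970 W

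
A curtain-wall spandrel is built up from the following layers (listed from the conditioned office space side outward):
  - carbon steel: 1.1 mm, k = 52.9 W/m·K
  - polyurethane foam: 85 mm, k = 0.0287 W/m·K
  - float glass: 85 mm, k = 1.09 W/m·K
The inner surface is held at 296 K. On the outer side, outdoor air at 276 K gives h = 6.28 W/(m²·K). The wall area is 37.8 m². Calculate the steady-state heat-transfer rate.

Thermal resistances in series:
R_carbon steel = L/(kA) = 0.0011/(52.9×37.8) = 5.501×10^-7 K/W
R_polyurethane foam = L/(kA) = 0.085/(0.0287×37.8) = 0.07835 K/W
R_float glass = L/(kA) = 0.085/(1.09×37.8) = 0.002063 K/W
R_outer film = 1/(h_o·A) = 1/(6.28×37.8) = 0.004213 K/W
R_total = 0.08463 K/W
Q = ΔT / R_total = 20 / 0.08463

Q ≈ 236 W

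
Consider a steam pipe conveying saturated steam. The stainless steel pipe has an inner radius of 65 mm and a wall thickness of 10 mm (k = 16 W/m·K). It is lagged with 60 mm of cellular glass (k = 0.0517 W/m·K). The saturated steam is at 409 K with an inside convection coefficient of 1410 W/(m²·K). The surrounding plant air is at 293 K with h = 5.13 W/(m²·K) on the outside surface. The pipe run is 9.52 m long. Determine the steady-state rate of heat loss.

Per-layer cylindrical resistances, series-summed:
R_inner film = 1/(h_i·2πr₁L) = 1/(1410×2π×0.065×9.52) = 1.824×10^-4 K/W
R_stainless steel pipe wall = ln(75/65)/(2π×16×9.52) = 1.495×10^-4 K/W
R_cellular glass = ln(135/75)/(2π×0.0517×9.52) = 0.1901 K/W
R_outer film = 1/(h_o·2πr_oL) = 1/(5.13×2π×0.135×9.52) = 0.02414 K/W
R_total = 0.2145 K/W
Q = ΔT/R_total = 116/0.2145

Q ≈ 541 W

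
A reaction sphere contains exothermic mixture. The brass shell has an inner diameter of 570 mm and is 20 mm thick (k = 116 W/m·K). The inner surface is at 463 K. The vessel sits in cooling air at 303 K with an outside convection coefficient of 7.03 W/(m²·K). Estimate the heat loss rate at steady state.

Spherical conduction: R = (1/r_in − 1/r_out)/(4πk) per layer; series-sum.
R_brass shell = (1/0.285 − 1/0.305)/(4π×116) = 1.578×10^-4 K/W
R_outer film = 1/(h·4πr_o²) = 1/(7.03×4π×0.305²) = 0.1217 K/W
R_total = 0.1218 K/W
Q = ΔT/R_total = 160/0.1218

Q ≈ 1310 W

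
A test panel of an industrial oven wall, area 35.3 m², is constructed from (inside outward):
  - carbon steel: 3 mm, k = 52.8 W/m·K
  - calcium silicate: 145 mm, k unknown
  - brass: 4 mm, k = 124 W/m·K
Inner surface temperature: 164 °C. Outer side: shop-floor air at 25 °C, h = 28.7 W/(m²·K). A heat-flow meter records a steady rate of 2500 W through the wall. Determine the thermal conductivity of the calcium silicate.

k ≈ 0.0752 W/(m·K)

Series thermal resistances:
R_carbon steel = L/(kA) = 0.003/(52.8×35.3) = 1.61×10^-6 K/W
R_brass = L/(kA) = 0.004/(124×35.3) = 9.138×10^-7 K/W
R_outer film = 1/(h_o·A) = 1/(28.7×35.3) = 9.871×10^-4 K/W
Sum of known resistances R_other = 9.896×10^-4 K/W
Total R = ΔT/Q = 139/2500 = 0.0556 K/W
R_calcium silicate = R_total − R_other = 0.05461 K/W
k = L/(R·A) = 0.145/(0.05461×35.3)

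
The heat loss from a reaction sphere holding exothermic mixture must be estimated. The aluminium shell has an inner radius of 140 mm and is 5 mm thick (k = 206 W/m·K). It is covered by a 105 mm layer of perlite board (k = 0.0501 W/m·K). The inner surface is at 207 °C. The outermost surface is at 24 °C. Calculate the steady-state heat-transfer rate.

For a spherical shell R = (1/r₁ − 1/r₂)/(4πk); film R = 1/(h·4πr²). In series:
R_aluminium shell = (1/0.14 − 1/0.145)/(4π×206) = 9.515×10^-5 K/W
R_perlite board = (1/0.145 − 1/0.25)/(4π×0.0501) = 4.601 K/W
R_total = 4.601 K/W
Q = ΔT/R_total = 183/4.601

Q ≈ 39.8 W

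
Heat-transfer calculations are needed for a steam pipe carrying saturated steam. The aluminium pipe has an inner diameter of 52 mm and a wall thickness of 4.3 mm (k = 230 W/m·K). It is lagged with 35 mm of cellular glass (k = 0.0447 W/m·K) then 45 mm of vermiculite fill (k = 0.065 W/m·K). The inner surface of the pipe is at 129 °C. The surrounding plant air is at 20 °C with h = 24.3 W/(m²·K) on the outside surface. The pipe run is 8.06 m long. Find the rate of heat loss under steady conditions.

Q ≈ 215 W

Per-layer cylindrical resistances, series-summed:
R_aluminium pipe wall = ln(30.3/26)/(2π×230×8.06) = 1.314×10^-5 K/W
R_cellular glass = ln(65.3/30.3)/(2π×0.0447×8.06) = 0.3392 K/W
R_vermiculite fill = ln(110.3/65.3)/(2π×0.065×8.06) = 0.1592 K/W
R_outer film = 1/(h_o·2πr_oL) = 1/(24.3×2π×0.1103×8.06) = 0.007367 K/W
R_total = 0.5058 K/W
Q = ΔT/R_total = 109/0.5058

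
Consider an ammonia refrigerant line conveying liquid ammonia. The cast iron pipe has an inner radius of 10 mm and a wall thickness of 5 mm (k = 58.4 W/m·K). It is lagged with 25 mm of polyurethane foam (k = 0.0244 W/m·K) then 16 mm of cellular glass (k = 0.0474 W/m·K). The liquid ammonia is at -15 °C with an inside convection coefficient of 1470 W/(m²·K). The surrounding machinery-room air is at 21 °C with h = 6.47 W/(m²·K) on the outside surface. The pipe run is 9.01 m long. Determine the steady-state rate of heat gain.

Q ≈ 40.7 W

Cylindrical conduction, so R = ln(r₂/r₁)/(2πkL) per layer, in series:
R_inner film = 1/(h_i·2πr₁L) = 1/(1470×2π×0.01×9.01) = 0.001202 K/W
R_cast iron pipe wall = ln(15/10)/(2π×58.4×9.01) = 1.226×10^-4 K/W
R_polyurethane foam = ln(40/15)/(2π×0.0244×9.01) = 0.7101 K/W
R_cellular glass = ln(56/40)/(2π×0.0474×9.01) = 0.1254 K/W
R_outer film = 1/(h_o·2πr_oL) = 1/(6.47×2π×0.056×9.01) = 0.04875 K/W
R_total = 0.8855 K/W
Q = ΔT/R_total = 36/0.8855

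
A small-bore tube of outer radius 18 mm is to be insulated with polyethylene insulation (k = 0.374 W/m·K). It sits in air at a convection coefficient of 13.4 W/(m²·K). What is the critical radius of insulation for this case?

For a cylinder r_cr = k/h = 0.374/13.4
r_cr = 27.9 mm; since the bare radius (18 mm) is below r_cr, adding a thin layer of insulation will *increase* heat loss.

r_cr ≈ 27.9 mm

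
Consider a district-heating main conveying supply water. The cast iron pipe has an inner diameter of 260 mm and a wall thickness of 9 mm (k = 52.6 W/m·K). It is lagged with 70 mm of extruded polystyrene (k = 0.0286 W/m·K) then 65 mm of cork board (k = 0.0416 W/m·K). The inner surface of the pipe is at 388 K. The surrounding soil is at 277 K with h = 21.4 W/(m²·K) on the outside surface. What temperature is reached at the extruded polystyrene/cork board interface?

T ≈ 312 K

Per-layer cylindrical resistances, series-summed:
R_cast iron pipe wall = ln(139/130)/(2π×52.6×1) = 2.025×10^-4 K/W
R_extruded polystyrene = ln(209/139)/(2π×0.0286×1) = 2.27 K/W
R_cork board = ln(274/209)/(2π×0.0416×1) = 1.036 K/W
R_outer film = 1/(h_o·2πr_oL) = 1/(21.4×2π×0.274×1) = 0.02714 K/W
R_total = 3.333 K/W
Q = ΔT/R_total = 111/3.333
Q = 33.3 W/m
T_interface = T_inner − Q·ΣR(inner→interface) = 388 − 33.3×2.27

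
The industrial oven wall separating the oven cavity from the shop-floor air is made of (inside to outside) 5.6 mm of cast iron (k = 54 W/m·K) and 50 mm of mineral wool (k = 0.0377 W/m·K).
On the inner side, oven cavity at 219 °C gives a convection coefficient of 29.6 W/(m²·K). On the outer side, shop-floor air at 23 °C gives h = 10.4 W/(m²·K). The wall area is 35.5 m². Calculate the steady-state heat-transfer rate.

Using the resistance-network approach (series):
R_inner film = 1/(h_i·A) = 1/(29.6×35.5) = 9.517×10^-4 K/W
R_cast iron = L/(kA) = 0.0056/(54×35.5) = 2.921×10^-6 K/W
R_mineral wool = L/(kA) = 0.05/(0.0377×35.5) = 0.03736 K/W
R_outer film = 1/(h_o·A) = 1/(10.4×35.5) = 0.002709 K/W
R_total = 0.04102 K/W
Q = ΔT / R_total = 196 / 0.04102

Q ≈ 4780 W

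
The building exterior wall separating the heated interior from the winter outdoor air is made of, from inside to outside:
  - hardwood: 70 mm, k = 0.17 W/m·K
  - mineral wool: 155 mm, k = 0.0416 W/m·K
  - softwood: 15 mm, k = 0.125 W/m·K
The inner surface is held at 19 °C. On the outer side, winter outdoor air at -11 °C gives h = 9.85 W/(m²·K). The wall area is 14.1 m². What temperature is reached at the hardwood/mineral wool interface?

T ≈ 16.2 °C

Treating each layer as a thermal resistance in series:
R_hardwood = L/(kA) = 0.07/(0.17×14.1) = 0.0292 K/W
R_mineral wool = L/(kA) = 0.155/(0.0416×14.1) = 0.2643 K/W
R_softwood = L/(kA) = 0.015/(0.125×14.1) = 0.008511 K/W
R_outer film = 1/(h_o·A) = 1/(9.85×14.1) = 0.0072 K/W
R_total = 0.3092 K/W;  Q = ΔT/R_total = 30/0.3092 = 97.04 W
T_interface = T_inner − Q·ΣR(inner→interface) = 19 − 97×0.0292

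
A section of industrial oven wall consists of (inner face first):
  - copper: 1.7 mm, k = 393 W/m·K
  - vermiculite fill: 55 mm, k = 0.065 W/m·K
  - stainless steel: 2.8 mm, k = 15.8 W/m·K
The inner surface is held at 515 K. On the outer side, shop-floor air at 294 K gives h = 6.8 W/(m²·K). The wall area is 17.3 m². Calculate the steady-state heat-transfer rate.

Q ≈ 3850 W

Thermal resistances in series:
R_copper = L/(kA) = 0.0017/(393×17.3) = 2.5×10^-7 K/W
R_vermiculite fill = L/(kA) = 0.055/(0.065×17.3) = 0.04891 K/W
R_stainless steel = L/(kA) = 0.0028/(15.8×17.3) = 1.024×10^-5 K/W
R_outer film = 1/(h_o·A) = 1/(6.8×17.3) = 0.008501 K/W
R_total = 0.05742 K/W
Q = ΔT / R_total = 221 / 0.05742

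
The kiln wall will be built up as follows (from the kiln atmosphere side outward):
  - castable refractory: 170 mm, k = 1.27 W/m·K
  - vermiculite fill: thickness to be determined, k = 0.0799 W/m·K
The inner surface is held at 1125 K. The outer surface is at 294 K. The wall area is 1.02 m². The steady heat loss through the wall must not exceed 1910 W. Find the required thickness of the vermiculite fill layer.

L ≈ 24.8 mm

Using the resistance-network approach (series):
R_castable refractory = L/(kA) = 0.17/(1.27×1.02) = 0.1312 K/W
Sum of the known resistances R_other = 0.1312 K/W
Required total resistance R_tot = ΔT/Q_allow = 831/1910 = 0.4351 K/W
R_vermiculite fill = R_tot − R_other = 0.3038 K/W
L = R·k·A = 0.3038×0.0799×1.02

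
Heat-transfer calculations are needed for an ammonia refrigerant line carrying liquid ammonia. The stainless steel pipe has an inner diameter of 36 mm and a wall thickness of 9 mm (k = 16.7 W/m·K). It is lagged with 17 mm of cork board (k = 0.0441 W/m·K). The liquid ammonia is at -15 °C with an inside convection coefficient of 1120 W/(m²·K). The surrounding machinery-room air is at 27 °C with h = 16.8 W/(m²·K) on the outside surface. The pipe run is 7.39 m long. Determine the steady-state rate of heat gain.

Q ≈ 156 W

Radial resistances (cylindrical: R_cond = ln(r_o/r_i)/(2πkL), R_conv = 1/(h·2πrL)):
R_inner film = 1/(h_i·2πr₁L) = 1/(1120×2π×0.018×7.39) = 0.001068 K/W
R_stainless steel pipe wall = ln(27/18)/(2π×16.7×7.39) = 5.229×10^-4 K/W
R_cork board = ln(44/27)/(2π×0.0441×7.39) = 0.2385 K/W
R_outer film = 1/(h_o·2πr_oL) = 1/(16.8×2π×0.044×7.39) = 0.02913 K/W
R_total = 0.2692 K/W
Q = ΔT/R_total = 42/0.2692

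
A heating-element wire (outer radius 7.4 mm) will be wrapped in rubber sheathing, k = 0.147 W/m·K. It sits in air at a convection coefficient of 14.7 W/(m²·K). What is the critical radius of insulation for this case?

r_cr ≈ 10 mm

For a cylinder r_cr = k/h = 0.147/14.7
r_cr = 10 mm; since the bare radius (7.4 mm) is below r_cr, adding a thin layer of insulation will *increase* heat loss.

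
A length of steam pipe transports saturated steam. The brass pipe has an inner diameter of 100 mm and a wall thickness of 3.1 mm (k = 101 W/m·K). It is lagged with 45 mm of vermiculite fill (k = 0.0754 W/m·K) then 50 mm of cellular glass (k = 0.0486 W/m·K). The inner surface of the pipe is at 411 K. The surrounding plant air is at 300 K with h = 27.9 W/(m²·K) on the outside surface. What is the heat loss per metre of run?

q′ ≈ 41.4 W/m

Radial resistances (cylindrical: R_cond = ln(r_o/r_i)/(2πkL), R_conv = 1/(h·2πrL)):
R_brass pipe wall = ln(53.1/50)/(2π×101×1) = 9.479×10^-5 K/W
R_vermiculite fill = ln(98.1/53.1)/(2π×0.0754×1) = 1.296 K/W
R_cellular glass = ln(148.1/98.1)/(2π×0.0486×1) = 1.349 K/W
R_outer film = 1/(h_o·2πr_oL) = 1/(27.9×2π×0.1481×1) = 0.03852 K/W
R_total = 2.683 K/W
Q = ΔT/R_total = 111/2.683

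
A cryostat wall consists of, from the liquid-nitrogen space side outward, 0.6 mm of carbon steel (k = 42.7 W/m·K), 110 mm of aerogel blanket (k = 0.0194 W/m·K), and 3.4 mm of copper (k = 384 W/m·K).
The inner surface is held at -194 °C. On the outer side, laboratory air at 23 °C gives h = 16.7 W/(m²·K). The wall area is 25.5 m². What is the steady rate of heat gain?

Series thermal resistances:
R_carbon steel = L/(kA) = 0.0006/(42.7×25.5) = 5.51×10^-7 K/W
R_aerogel blanket = L/(kA) = 0.11/(0.0194×25.5) = 0.2224 K/W
R_copper = L/(kA) = 0.0034/(384×25.5) = 3.472×10^-7 K/W
R_outer film = 1/(h_o·A) = 1/(16.7×25.5) = 0.002348 K/W
R_total = 0.2247 K/W
Q = ΔT / R_total = 217 / 0.2247

Q ≈ 966 W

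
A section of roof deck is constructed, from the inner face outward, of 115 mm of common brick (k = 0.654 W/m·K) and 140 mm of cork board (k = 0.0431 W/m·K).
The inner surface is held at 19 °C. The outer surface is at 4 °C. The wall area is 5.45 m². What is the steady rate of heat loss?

Q ≈ 23.9 W

Using the resistance-network approach (series):
R_common brick = L/(kA) = 0.115/(0.654×5.45) = 0.03226 K/W
R_cork board = L/(kA) = 0.14/(0.0431×5.45) = 0.596 K/W
R_total = 0.6283 K/W
Q = ΔT / R_total = 15 / 0.6283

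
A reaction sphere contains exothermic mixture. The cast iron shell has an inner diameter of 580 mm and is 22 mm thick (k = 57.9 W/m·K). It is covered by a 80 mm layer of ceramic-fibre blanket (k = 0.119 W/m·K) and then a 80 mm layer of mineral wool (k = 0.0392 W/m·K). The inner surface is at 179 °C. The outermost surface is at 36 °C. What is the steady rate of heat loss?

Radial (spherical) resistances in series:
R_cast iron shell = (1/0.29 − 1/0.312)/(4π×57.9) = 3.342×10^-4 K/W
R_ceramic-fibre blanket = (1/0.312 − 1/0.392)/(4π×0.119) = 0.4374 K/W
R_mineral wool = (1/0.392 − 1/0.472)/(4π×0.0392) = 0.8777 K/W
R_total = 1.315 K/W
Q = ΔT/R_total = 143/1.315

Q ≈ 109 W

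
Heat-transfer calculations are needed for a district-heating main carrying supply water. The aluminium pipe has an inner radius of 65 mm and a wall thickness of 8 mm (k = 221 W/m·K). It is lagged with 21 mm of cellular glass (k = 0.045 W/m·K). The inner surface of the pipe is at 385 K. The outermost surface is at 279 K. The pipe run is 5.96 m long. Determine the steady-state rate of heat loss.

For a radial system each layer contributes R = ln(r_out/r_in)/(2πkL); films add R = 1/(hA).
R_aluminium pipe wall = ln(73/65)/(2π×221×5.96) = 1.403×10^-5 K/W
R_cellular glass = ln(94/73)/(2π×0.045×5.96) = 0.15 K/W
R_total = 0.1501 K/W
Q = ΔT/R_total = 106/0.1501

Q ≈ 706 W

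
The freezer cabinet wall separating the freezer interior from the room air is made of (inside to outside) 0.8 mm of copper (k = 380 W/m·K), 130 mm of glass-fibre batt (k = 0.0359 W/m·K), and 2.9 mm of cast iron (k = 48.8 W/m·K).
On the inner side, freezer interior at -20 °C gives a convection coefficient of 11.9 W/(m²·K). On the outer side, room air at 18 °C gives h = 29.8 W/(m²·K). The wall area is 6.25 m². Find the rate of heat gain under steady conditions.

Q ≈ 63.5 W

Treating each layer as a thermal resistance in series:
R_inner film = 1/(h_i·A) = 1/(11.9×6.25) = 0.01345 K/W
R_copper = L/(kA) = 0.0008/(380×6.25) = 3.368×10^-7 K/W
R_glass-fibre batt = L/(kA) = 0.13/(0.0359×6.25) = 0.5794 K/W
R_cast iron = L/(kA) = 0.0029/(48.8×6.25) = 9.508×10^-6 K/W
R_outer film = 1/(h_o·A) = 1/(29.8×6.25) = 0.005369 K/W
R_total = 0.5982 K/W
Q = ΔT / R_total = 38 / 0.5982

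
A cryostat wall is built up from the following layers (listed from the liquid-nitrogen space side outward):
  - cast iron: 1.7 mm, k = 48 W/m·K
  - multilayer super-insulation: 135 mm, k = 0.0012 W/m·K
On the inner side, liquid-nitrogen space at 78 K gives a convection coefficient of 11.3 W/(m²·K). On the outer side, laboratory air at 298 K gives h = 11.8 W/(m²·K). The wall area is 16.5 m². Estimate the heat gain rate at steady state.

Series thermal resistances:
R_inner film = 1/(h_i·A) = 1/(11.3×16.5) = 0.005363 K/W
R_cast iron = L/(kA) = 0.0017/(48×16.5) = 2.146×10^-6 K/W
R_multilayer super-insulation = L/(kA) = 0.135/(0.0012×16.5) = 6.818 K/W
R_outer film = 1/(h_o·A) = 1/(11.8×16.5) = 0.005136 K/W
R_total = 6.829 K/W
Q = ΔT / R_total = 220 / 6.829

Q ≈ 32.2 W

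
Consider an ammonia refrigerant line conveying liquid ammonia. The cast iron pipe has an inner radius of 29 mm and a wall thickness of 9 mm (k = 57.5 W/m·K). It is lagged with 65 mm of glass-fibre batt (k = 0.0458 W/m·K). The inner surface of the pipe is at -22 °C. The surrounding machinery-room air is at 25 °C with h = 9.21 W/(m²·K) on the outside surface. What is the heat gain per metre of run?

q′ ≈ 12.9 W/m

For a radial system each layer contributes R = ln(r_out/r_in)/(2πkL); films add R = 1/(hA).
R_cast iron pipe wall = ln(38/29)/(2π×57.5×1) = 7.481×10^-4 K/W
R_glass-fibre batt = ln(103/38)/(2π×0.0458×1) = 3.465 K/W
R_outer film = 1/(h_o·2πr_oL) = 1/(9.21×2π×0.103×1) = 0.1678 K/W
R_total = 3.634 K/W
Q = ΔT/R_total = 47/3.634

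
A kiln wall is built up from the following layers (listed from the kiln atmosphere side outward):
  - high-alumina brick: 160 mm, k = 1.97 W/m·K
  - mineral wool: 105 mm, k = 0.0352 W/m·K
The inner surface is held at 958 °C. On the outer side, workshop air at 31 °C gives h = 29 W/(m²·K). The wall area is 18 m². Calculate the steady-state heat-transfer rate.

Q ≈ 5380 W

Treating each layer as a thermal resistance in series:
R_high-alumina brick = L/(kA) = 0.16/(1.97×18) = 0.004512 K/W
R_mineral wool = L/(kA) = 0.105/(0.0352×18) = 0.1657 K/W
R_outer film = 1/(h_o·A) = 1/(29×18) = 0.001916 K/W
R_total = 0.1721 K/W
Q = ΔT / R_total = 927 / 0.1721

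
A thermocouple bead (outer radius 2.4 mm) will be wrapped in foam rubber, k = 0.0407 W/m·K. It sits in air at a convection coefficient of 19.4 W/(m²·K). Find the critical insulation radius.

r_cr ≈ 4.2 mm

For a sphere r_cr = 2k/h = 2×0.0407/19.4
r_cr = 4.2 mm; since the bare radius (2.4 mm) is below r_cr, adding a thin layer of insulation will *increase* heat loss.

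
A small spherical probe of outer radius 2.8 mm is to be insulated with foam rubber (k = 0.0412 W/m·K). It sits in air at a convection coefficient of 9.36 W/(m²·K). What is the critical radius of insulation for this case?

For a sphere r_cr = 2k/h = 2×0.0412/9.36
r_cr = 8.8 mm; since the bare radius (2.8 mm) is below r_cr, adding a thin layer of insulation will *increase* heat loss.

r_cr ≈ 8.8 mm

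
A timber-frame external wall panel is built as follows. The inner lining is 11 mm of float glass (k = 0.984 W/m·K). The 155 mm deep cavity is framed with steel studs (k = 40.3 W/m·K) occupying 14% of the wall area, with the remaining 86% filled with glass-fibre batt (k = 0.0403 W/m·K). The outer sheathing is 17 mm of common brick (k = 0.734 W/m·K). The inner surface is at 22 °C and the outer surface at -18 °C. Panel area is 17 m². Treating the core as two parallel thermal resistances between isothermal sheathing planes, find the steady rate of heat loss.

Sheathing layers in series; stud and cavity paths in parallel between them.
R_inner = 0.011/(0.984×17) = 6.576×10^-4 K/W
R_stud  = 0.155/(40.3×0.14×17) = 0.001616 K/W
R_cav   = 0.155/(0.0403×0.86×17) = 0.2631 K/W
1/R_core = 1/R_stud + 1/R_cav → R_core = 0.001606 K/W
R_outer = 0.017/(0.734×17) = 0.001362 K/W
R_total = 0.003626 K/W
Q = ΔT/R_total = 40/0.003626

Q ≈ 11000 W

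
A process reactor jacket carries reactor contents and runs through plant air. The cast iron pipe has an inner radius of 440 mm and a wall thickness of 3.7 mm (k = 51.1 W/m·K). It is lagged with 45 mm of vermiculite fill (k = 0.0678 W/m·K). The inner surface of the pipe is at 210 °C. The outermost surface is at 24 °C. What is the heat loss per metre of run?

For a radial system each layer contributes R = ln(r_out/r_in)/(2πkL); films add R = 1/(hA).
R_cast iron pipe wall = ln(443.7/440)/(2π×51.1×1) = 2.608×10^-5 K/W
R_vermiculite fill = ln(488.7/443.7)/(2π×0.0678×1) = 0.2268 K/W
R_total = 0.2268 K/W
Q = ΔT/R_total = 186/0.2268

q′ ≈ 820 W/m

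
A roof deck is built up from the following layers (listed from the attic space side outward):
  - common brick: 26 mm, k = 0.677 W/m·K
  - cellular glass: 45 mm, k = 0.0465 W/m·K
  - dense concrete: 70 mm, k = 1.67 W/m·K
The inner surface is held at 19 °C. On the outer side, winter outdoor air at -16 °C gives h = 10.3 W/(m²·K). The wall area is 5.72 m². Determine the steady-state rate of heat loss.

Q ≈ 175 W

Treating each layer as a thermal resistance in series:
R_common brick = L/(kA) = 0.026/(0.677×5.72) = 0.006714 K/W
R_cellular glass = L/(kA) = 0.045/(0.0465×5.72) = 0.1692 K/W
R_dense concrete = L/(kA) = 0.07/(1.67×5.72) = 0.007328 K/W
R_outer film = 1/(h_o·A) = 1/(10.3×5.72) = 0.01697 K/W
R_total = 0.2002 K/W
Q = ΔT / R_total = 35 / 0.2002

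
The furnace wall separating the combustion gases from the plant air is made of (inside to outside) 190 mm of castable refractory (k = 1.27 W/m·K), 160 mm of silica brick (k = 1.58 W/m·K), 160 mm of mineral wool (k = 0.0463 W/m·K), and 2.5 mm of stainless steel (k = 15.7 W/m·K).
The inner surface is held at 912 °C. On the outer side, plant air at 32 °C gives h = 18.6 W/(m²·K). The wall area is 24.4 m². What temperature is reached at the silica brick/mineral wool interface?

T ≈ 853 °C

Model the wall as resistances in series:
R_castable refractory = L/(kA) = 0.19/(1.27×24.4) = 0.006131 K/W
R_silica brick = L/(kA) = 0.16/(1.58×24.4) = 0.00415 K/W
R_mineral wool = L/(kA) = 0.16/(0.0463×24.4) = 0.1416 K/W
R_stainless steel = L/(kA) = 0.0025/(15.7×24.4) = 6.526×10^-6 K/W
R_outer film = 1/(h_o·A) = 1/(18.6×24.4) = 0.002203 K/W
R_total = 0.1541 K/W;  Q = ΔT/R_total = 880/0.1541 = 5710 W
T_interface = T_inner − Q·ΣR(inner→interface) = 912 − 5710×0.01028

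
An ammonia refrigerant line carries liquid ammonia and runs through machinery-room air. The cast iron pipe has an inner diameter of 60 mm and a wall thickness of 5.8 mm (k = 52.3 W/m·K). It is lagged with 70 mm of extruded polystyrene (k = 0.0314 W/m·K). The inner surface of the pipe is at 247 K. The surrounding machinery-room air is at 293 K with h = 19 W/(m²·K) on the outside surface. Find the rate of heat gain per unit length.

Per-layer cylindrical resistances, series-summed:
R_cast iron pipe wall = ln(35.8/30)/(2π×52.3×1) = 5.379×10^-4 K/W
R_extruded polystyrene = ln(105.8/35.8)/(2π×0.0314×1) = 5.492 K/W
R_outer film = 1/(h_o·2πr_oL) = 1/(19×2π×0.1058×1) = 0.07917 K/W
R_total = 5.572 K/W
Q = ΔT/R_total = 46/5.572

q′ ≈ 8.26 W/m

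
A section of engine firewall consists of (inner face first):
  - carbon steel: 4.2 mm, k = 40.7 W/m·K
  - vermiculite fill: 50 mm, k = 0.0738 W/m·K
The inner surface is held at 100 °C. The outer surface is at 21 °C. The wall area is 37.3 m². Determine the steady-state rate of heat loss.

Thermal resistances in series:
R_carbon steel = L/(kA) = 0.0042/(40.7×37.3) = 2.767×10^-6 K/W
R_vermiculite fill = L/(kA) = 0.05/(0.0738×37.3) = 0.01816 K/W
R_total = 0.01817 K/W
Q = ΔT / R_total = 79 / 0.01817

Q ≈ 4350 W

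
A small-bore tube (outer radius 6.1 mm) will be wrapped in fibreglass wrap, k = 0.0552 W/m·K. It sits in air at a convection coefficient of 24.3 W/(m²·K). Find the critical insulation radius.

r_cr ≈ 2.27 mm

For a cylinder r_cr = k/h = 0.0552/24.3
r_cr = 2.27 mm; since the bare radius (6.1 mm) is above r_cr, any added insulation will reduce heat loss.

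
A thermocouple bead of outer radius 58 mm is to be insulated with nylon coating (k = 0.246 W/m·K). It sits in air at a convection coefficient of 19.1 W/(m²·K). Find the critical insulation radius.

r_cr ≈ 25.8 mm

For a sphere r_cr = 2k/h = 2×0.246/19.1
r_cr = 25.8 mm; since the bare radius (58 mm) is above r_cr, any added insulation will reduce heat loss.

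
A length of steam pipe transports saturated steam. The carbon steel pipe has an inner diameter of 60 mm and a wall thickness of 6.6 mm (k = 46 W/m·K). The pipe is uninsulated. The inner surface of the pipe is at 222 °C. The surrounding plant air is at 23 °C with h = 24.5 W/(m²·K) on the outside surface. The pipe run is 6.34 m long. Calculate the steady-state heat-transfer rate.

Per-layer cylindrical resistances, series-summed:
R_carbon steel pipe wall = ln(36.6/30)/(2π×46×6.34) = 1.085×10^-4 K/W
R_outer film = 1/(h_o·2πr_oL) = 1/(24.5×2π×0.0366×6.34) = 0.028 K/W
R_total = 0.0281 K/W
Q = ΔT/R_total = 199/0.0281

Q ≈ 7080 W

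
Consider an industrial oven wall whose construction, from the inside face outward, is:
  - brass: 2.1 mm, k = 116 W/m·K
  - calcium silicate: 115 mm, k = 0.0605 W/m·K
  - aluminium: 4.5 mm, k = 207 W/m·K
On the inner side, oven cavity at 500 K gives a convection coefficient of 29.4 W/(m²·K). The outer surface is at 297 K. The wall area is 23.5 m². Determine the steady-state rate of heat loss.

Q ≈ 2470 W

Thermal resistances in series:
R_inner film = 1/(h_i·A) = 1/(29.4×23.5) = 0.001447 K/W
R_brass = L/(kA) = 0.0021/(116×23.5) = 7.704×10^-7 K/W
R_calcium silicate = L/(kA) = 0.115/(0.0605×23.5) = 0.08089 K/W
R_aluminium = L/(kA) = 0.0045/(207×23.5) = 9.251×10^-7 K/W
R_total = 0.08234 K/W
Q = ΔT / R_total = 203 / 0.08234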